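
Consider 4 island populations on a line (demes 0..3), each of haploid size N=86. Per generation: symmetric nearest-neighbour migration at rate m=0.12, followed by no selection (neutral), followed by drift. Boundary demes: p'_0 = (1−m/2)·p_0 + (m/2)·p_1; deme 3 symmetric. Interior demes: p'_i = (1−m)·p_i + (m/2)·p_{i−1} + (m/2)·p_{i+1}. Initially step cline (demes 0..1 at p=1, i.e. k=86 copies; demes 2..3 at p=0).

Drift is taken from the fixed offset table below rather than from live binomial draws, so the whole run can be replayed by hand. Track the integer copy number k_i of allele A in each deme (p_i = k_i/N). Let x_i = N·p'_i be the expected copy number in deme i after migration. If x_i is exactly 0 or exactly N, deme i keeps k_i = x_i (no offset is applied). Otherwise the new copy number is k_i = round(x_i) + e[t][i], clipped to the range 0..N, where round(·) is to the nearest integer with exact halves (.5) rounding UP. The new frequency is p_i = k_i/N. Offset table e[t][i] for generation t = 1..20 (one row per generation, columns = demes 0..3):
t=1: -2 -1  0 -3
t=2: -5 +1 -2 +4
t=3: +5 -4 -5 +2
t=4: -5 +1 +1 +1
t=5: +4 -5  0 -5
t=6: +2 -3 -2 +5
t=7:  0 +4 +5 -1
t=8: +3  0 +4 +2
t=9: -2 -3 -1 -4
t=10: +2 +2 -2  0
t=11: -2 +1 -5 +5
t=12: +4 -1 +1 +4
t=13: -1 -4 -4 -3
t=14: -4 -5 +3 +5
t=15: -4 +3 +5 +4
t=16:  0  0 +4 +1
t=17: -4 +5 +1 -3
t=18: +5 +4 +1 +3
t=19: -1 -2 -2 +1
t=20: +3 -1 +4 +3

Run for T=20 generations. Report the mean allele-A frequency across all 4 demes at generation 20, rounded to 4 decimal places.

t=0: k=[86 86 0 0]
t=1: x=[86.0000 80.8400 5.1600 0.0000] k=[86 80 5 0]
t=2: x=[85.6400 75.8600 9.2000 0.3000] k=[81 77 7 4]
t=3: x=[80.7600 73.0400 11.0200 4.1800] k=[86 69 6 6]
t=4: x=[84.9800 66.2400 9.7800 6.0000] k=[80 67 11 7]
t=5: x=[79.2200 64.4200 14.1200 7.2400] k=[83 59 14 2]
t=6: x=[81.5600 57.7400 15.9800 2.7200] k=[84 55 14 8]
t=7: x=[82.2600 54.2800 16.1000 8.3600] k=[82 58 21 7]
t=8: x=[80.5600 57.2200 22.3800 7.8400] k=[84 57 26 10]
t=9: x=[82.3800 56.7600 26.9000 10.9600] k=[80 54 26 7]
t=10: x=[78.4400 53.8800 26.5400 8.1400] k=[80 56 25 8]
t=11: x=[78.5600 55.5800 25.8400 9.0200] k=[77 57 21 14]
t=12: x=[75.8000 56.0400 22.7400 14.4200] k=[80 55 24 18]
t=13: x=[78.5000 54.6400 25.5000 18.3600] k=[78 51 22 15]
t=14: x=[76.3800 50.8800 23.3200 15.4200] k=[72 46 26 20]
t=15: x=[70.4400 46.3600 26.8400 20.3600] k=[66 49 32 24]
t=16: x=[64.9800 49.0000 32.5400 24.4800] k=[65 49 37 25]
t=17: x=[64.0400 49.2400 37.0000 25.7200] k=[60 54 38 23]
t=18: x=[59.6400 53.4000 38.0600 23.9000] k=[65 57 39 27]
t=19: x=[64.5200 56.4000 39.3600 27.7200] k=[64 54 37 29]
t=20: x=[63.4000 53.5800 37.5400 29.4800] k=[66 53 42 32]

0.5610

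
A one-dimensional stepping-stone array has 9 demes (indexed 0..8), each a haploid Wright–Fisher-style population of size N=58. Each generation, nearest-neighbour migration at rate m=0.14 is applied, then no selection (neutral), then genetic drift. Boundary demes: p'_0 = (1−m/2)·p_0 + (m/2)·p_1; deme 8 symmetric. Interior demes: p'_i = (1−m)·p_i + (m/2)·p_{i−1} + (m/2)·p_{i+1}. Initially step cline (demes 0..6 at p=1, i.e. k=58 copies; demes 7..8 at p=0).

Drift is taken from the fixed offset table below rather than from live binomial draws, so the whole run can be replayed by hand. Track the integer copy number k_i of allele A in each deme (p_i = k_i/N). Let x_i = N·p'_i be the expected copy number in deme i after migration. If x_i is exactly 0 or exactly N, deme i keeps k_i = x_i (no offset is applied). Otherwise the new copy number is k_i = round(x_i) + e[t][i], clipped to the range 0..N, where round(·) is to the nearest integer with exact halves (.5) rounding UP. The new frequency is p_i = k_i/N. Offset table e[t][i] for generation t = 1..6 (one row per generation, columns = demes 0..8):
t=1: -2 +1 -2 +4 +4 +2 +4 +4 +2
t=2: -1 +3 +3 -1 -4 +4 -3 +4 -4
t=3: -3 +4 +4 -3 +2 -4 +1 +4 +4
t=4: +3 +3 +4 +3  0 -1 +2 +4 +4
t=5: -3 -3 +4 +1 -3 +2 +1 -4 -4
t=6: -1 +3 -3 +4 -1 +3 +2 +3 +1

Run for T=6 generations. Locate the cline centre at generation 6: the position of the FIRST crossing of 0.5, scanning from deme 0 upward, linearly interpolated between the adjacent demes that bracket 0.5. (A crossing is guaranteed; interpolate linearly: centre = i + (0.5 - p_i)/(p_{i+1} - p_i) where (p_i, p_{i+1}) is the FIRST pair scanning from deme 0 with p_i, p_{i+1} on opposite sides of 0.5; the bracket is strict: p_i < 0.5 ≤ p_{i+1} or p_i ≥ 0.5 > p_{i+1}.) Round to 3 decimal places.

t=0: k=[58 58 58 58 58 58 58 0 0]
t=1: x=[58.0000 58.0000 58.0000 58.0000 58.0000 58.0000 53.9400 4.0600 0.0000] k=[58 58 58 58 58 58 58 8 0]
t=2: x=[58.0000 58.0000 58.0000 58.0000 58.0000 58.0000 54.5000 10.9400 0.5600] k=[58 58 58 58 58 58 52 15 0]
t=3: x=[58.0000 58.0000 58.0000 58.0000 58.0000 57.5800 49.8300 16.5400 1.0500] k=[58 58 58 58 58 54 51 21 5]
t=4: x=[58.0000 58.0000 58.0000 58.0000 57.7200 54.0700 49.1100 21.9800 6.1200] k=[58 58 58 58 58 53 51 26 10]
t=5: x=[58.0000 58.0000 58.0000 58.0000 57.6500 53.2100 49.3900 26.6300 11.1200] k=[58 58 58 58 55 55 50 23 7]
t=6: x=[58.0000 58.0000 58.0000 57.7900 55.2100 54.6500 48.4600 23.7700 8.1200] k=[58 58 58 58 54 58 50 27 9]

6.913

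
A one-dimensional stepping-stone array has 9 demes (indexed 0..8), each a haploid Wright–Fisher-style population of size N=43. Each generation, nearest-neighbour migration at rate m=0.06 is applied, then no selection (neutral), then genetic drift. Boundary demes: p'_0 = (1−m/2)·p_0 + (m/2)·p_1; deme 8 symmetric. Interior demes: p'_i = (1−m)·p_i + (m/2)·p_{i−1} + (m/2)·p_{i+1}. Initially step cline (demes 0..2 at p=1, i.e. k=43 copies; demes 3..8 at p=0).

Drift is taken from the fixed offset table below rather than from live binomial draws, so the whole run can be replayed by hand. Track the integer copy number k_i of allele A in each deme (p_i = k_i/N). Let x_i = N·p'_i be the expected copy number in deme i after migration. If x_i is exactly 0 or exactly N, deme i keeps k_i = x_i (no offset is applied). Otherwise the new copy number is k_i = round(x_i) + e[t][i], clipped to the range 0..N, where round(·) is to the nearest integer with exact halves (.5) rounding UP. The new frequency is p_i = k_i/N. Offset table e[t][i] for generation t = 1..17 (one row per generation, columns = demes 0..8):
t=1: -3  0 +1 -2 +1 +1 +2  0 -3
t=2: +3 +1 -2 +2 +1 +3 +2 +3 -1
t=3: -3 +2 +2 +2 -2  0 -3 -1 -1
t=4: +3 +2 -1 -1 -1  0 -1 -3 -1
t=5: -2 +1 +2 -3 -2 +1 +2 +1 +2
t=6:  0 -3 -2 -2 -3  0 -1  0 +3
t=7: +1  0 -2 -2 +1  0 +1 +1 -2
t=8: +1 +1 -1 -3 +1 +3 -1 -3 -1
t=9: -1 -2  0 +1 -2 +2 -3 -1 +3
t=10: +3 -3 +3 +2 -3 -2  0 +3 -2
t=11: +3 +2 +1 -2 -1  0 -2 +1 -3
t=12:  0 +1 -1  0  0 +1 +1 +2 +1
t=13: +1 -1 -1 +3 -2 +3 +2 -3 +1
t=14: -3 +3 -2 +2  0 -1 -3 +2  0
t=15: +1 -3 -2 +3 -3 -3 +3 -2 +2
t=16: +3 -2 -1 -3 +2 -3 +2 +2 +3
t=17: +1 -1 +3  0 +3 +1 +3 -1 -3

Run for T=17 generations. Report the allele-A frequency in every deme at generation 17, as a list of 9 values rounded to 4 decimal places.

[1.0000, 0.8140, 0.6279, 0.2558, 0.1395, 0.0233, 0.1860, 0.0233, 0.0465]

t=0: k=[43 43 43 0 0 0 0 0 0]
t=1: x=[43.0000 43.0000 41.7100 1.2900 0.0000 0.0000 0.0000 0.0000 0.0000] k=[43 43 43 0 0 0 0 0 0]
t=2: x=[43.0000 43.0000 41.7100 1.2900 0.0000 0.0000 0.0000 0.0000 0.0000] k=[43 43 40 3 0 0 0 0 0]
t=3: x=[43.0000 42.9100 38.9800 4.0200 0.0900 0.0000 0.0000 0.0000 0.0000] k=[43 43 41 6 0 0 0 0 0]
t=4: x=[43.0000 42.9400 40.0100 6.8700 0.1800 0.0000 0.0000 0.0000 0.0000] k=[43 43 39 6 0 0 0 0 0]
t=5: x=[43.0000 42.8800 38.1300 6.8100 0.1800 0.0000 0.0000 0.0000 0.0000] k=[43 43 40 4 0 0 0 0 0]
t=6: x=[43.0000 42.9100 39.0100 4.9600 0.1200 0.0000 0.0000 0.0000 0.0000] k=[43 40 37 3 0 0 0 0 0]
t=7: x=[42.9100 40.0000 36.0700 3.9300 0.0900 0.0000 0.0000 0.0000 0.0000] k=[43 40 34 2 1 0 0 0 0]
t=8: x=[42.9100 39.9100 33.2200 2.9300 1.0000 0.0300 0.0000 0.0000 0.0000] k=[43 41 32 0 2 3 0 0 0]
t=9: x=[42.9400 40.7900 31.3100 1.0200 1.9700 2.8800 0.0900 0.0000 0.0000] k=[42 39 31 2 0 5 0 0 0]
t=10: x=[41.9100 38.8500 30.3700 2.8100 0.2100 4.7000 0.1500 0.0000 0.0000] k=[43 36 33 5 0 3 0 0 0]
t=11: x=[42.7900 36.1200 32.2500 5.6900 0.2400 2.8200 0.0900 0.0000 0.0000] k=[43 38 33 4 0 3 0 0 0]
t=12: x=[42.8500 38.0000 32.2800 4.7500 0.2100 2.8200 0.0900 0.0000 0.0000] k=[43 39 31 5 0 4 1 0 0]
t=13: x=[42.8800 38.8800 30.4600 5.6300 0.2700 3.7900 1.0600 0.0300 0.0000] k=[43 38 29 9 0 7 3 0 0]
t=14: x=[42.8500 37.8800 28.6700 9.3300 0.4800 6.6700 3.0300 0.0900 0.0000] k=[40 41 27 11 0 6 0 2 0]
t=15: x=[40.0300 40.5500 26.9400 11.1500 0.5100 5.6400 0.2400 1.8800 0.0600] k=[41 38 25 14 0 3 3 0 2]
t=16: x=[40.9100 37.7000 25.0600 13.9100 0.5100 2.9100 2.9100 0.1500 1.9400] k=[43 36 24 11 3 0 5 2 5]
t=17: x=[42.7900 35.8500 23.9700 11.1500 3.1500 0.2400 4.7600 2.1800 4.9100] k=[43 35 27 11 6 1 8 1 2]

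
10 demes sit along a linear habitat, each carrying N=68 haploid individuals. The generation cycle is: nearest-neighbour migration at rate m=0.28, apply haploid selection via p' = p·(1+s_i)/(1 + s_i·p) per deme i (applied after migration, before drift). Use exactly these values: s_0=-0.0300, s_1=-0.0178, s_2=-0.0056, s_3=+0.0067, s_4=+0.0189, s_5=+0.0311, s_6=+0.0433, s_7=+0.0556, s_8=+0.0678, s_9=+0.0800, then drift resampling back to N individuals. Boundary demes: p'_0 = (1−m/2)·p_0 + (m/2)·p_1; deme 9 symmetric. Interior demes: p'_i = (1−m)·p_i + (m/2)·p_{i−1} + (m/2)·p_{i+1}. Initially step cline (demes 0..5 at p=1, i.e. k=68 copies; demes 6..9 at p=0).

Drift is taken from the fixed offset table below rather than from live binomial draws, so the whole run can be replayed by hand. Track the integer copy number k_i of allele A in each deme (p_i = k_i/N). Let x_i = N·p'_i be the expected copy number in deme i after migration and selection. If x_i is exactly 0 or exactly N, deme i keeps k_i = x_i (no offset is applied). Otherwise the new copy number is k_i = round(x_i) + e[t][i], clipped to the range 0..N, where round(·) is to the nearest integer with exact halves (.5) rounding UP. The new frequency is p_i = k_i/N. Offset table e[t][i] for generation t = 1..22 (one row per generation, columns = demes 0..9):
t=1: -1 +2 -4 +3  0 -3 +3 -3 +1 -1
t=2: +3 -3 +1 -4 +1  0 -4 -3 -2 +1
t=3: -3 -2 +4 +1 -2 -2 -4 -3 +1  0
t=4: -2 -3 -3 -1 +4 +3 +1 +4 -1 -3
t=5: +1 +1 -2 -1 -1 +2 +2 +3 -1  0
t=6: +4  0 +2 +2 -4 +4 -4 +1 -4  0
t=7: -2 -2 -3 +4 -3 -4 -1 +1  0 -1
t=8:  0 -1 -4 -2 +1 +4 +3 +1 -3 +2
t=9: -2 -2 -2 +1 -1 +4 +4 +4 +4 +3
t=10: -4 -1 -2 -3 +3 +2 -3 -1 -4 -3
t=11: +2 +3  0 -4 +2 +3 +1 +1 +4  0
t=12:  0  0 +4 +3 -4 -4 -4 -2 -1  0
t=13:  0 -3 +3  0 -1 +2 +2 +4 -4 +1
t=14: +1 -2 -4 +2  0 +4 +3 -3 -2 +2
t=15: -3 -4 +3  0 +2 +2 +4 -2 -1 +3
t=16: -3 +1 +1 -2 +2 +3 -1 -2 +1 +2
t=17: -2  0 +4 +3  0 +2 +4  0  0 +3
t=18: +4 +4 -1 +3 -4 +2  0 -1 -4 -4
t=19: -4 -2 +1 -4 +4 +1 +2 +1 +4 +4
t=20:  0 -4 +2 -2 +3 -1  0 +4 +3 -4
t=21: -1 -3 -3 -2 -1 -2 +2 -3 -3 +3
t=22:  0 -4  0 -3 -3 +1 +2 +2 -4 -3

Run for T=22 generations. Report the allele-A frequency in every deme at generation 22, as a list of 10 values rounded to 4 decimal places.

[0.7794, 0.7353, 0.8676, 0.8235, 0.8235, 0.8088, 0.7353, 0.5588, 0.3382, 0.3235]

t=0: k=[68 68 68 68 68 68 0 0 0 0]
t=1: x=[68.0000 68.0000 68.0000 68.0000 68.0000 58.7280 9.8724 0.0000 0.0000 0.0000] k=[68 68 68 68 68 56 13 0 0 0]
t=2: x=[68.0000 68.0000 68.0000 68.0000 66.3504 52.0372 17.7504 1.9183 0.0000 0.0000] k=[68 68 68 68 67 52 14 0 0 0]
t=3: x=[68.0000 68.0000 68.0000 67.8609 65.0926 49.1994 17.9137 2.0657 0.0000 0.0000] k=[68 68 68 68 63 47 14 0 0 0]
t=4: x=[68.0000 68.0000 68.0000 67.3046 61.5698 45.0876 17.1989 2.0657 0.0000 0.0000] k=[68 68 68 66 66 48 18 6 0 0]
t=5: x=[68.0000 68.0000 67.7184 66.2912 63.5584 46.7698 21.1324 7.1801 0.8962 0.0000] k=[68 68 66 65 63 49 23 10 0 0]
t=6: x=[68.0000 67.7149 66.1298 64.8799 61.4319 47.7581 25.4918 10.9064 1.4928 0.0000] k=[68 68 68 67 57 52 21 12 0 0]
t=7: x=[68.0000 68.0000 67.8592 65.7545 57.8626 48.7850 24.7433 12.1092 1.7909 0.0000] k=[68 68 65 68 55 45 24 13 2 0]
t=8: x=[68.0000 67.5724 65.8282 65.7744 55.6108 43.9383 26.0780 13.5785 3.4697 0.3023] k=[68 67 62 64 57 48 29 15 0 2]
t=9: x=[67.8557 66.4124 62.9538 62.7723 56.8951 47.0466 30.4109 15.4979 2.5353 1.8538] k=[66 64 61 64 56 51 34 19 7 5]
t=10: x=[65.6519 63.7896 61.8085 62.4939 56.5988 49.7321 35.0003 20.1793 8.8950 5.6672] k=[62 63 60 59 60 52 32 19 5 3]
t=11: x=[61.9748 62.3476 60.2415 59.3306 58.8888 50.7177 33.7003 19.6063 7.0857 3.5288] k=[64 65 60 55 61 54 35 21 11 4]
t=12: x=[64.0276 64.0944 59.9603 56.6035 59.3227 52.6864 36.4179 22.3645 12.0570 5.3471] k=[64 64 64 60 55 49 32 20 11 5]
t=13: x=[63.8838 63.9318 63.4161 59.9077 55.0573 47.8964 33.4200 21.2014 12.0570 6.2642] k=[64 61 66 60 54 50 35 25 8 7]
t=14: x=[63.4524 62.0228 64.4411 60.0470 54.4839 48.8837 36.4179 24.8671 10.8238 7.6470] k=[64 60 60 62 54 53 39 22 9 10]
t=15: x=[63.3087 60.4402 60.2415 60.6439 55.1760 51.5647 39.2854 23.3830 11.5766 10.5267] k=[60 56 63 61 57 54 43 21 11 14]
t=16: x=[59.2095 57.3800 61.7080 60.7633 57.3098 53.2370 42.1426 23.5051 13.5164 14.4358] k=[56 58 63 59 59 56 41 22 15 16]
t=17: x=[55.9816 58.2712 61.7080 59.6092 58.7309 54.6516 41.1319 24.5218 16.9407 16.8151] k=[54 58 66 63 59 57 45 25 17 20]
t=18: x=[54.2285 58.4130 64.4411 62.8916 59.4213 55.9075 44.5356 27.5621 19.4377 20.6703] k=[58 62 63 66 55 58 45 27 15 17]
t=19: x=[58.3096 61.4748 63.2553 64.0648 57.1321 56.0644 44.9502 28.7338 17.8087 17.7092] k=[54 59 64 60 61 57 47 30 22 22]
t=20: x=[54.3711 58.8588 62.7127 60.7434 60.4269 56.4565 46.6458 32.1757 24.1313 23.1606] k=[54 55 65 59 63 55 47 36 27 19]
t=21: x=[53.8008 56.0845 62.7328 60.4450 61.4319 55.3190 47.1970 37.1938 28.2165 21.2271] k=[53 53 60 58 60 53 49 34 25 24]
t=22: x=[52.6409 53.7791 58.6950 58.6142 58.8888 53.7677 48.0625 35.7585 27.1830 25.3512] k=[53 50 59 56 56 55 50 38 23 22]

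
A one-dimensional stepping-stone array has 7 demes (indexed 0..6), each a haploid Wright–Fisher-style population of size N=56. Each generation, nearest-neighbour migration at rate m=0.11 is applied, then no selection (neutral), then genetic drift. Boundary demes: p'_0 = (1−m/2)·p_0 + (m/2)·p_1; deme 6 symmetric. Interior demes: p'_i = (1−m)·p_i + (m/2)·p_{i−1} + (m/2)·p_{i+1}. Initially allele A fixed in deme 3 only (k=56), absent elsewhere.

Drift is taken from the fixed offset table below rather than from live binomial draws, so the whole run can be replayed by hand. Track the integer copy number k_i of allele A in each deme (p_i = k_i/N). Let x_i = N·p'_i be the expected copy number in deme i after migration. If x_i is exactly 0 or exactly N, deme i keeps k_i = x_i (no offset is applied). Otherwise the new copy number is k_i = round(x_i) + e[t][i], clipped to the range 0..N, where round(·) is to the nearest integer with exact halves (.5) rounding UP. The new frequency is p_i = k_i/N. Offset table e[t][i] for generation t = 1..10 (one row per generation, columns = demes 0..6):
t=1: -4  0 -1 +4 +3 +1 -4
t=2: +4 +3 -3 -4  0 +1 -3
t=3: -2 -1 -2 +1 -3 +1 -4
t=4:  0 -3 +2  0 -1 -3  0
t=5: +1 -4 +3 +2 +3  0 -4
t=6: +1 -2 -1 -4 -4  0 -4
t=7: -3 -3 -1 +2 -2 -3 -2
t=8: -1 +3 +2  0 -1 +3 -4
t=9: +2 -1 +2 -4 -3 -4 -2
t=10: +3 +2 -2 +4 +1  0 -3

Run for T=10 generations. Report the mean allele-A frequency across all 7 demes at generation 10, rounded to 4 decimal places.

0.1454

t=0: k=[0 0 0 56 0 0 0]
t=1: x=[0.0000 0.0000 3.0800 49.8400 3.0800 0.0000 0.0000] k=[0 0 2 54 6 0 0]
t=2: x=[0.0000 0.1100 4.7500 48.5000 8.3100 0.3300 0.0000] k=[0 3 2 45 8 1 0]
t=3: x=[0.1650 2.7800 4.4200 40.6000 9.6500 1.3300 0.0550] k=[0 2 2 42 7 2 0]
t=4: x=[0.1100 1.8900 4.2000 37.8750 8.6500 2.1650 0.1100] k=[0 0 6 38 8 0 0]
t=5: x=[0.0000 0.3300 7.4300 34.5900 9.2100 0.4400 0.0000] k=[0 0 10 37 12 0 0]
t=6: x=[0.0000 0.5500 10.9350 34.1400 12.7150 0.6600 0.0000] k=[0 0 10 30 9 1 0]
t=7: x=[0.0000 0.5500 10.5500 27.7450 9.7150 1.3850 0.0550] k=[0 0 10 30 8 0 0]
t=8: x=[0.0000 0.5500 10.5500 27.6900 8.7700 0.4400 0.0000] k=[0 4 13 28 8 3 0]
t=9: x=[0.2200 4.2750 13.3300 26.0750 8.8250 3.1100 0.1650] k=[2 3 15 22 6 0 0]
t=10: x=[2.0550 3.6050 14.7250 20.7350 6.5500 0.3300 0.0000] k=[5 6 13 25 8 0 0]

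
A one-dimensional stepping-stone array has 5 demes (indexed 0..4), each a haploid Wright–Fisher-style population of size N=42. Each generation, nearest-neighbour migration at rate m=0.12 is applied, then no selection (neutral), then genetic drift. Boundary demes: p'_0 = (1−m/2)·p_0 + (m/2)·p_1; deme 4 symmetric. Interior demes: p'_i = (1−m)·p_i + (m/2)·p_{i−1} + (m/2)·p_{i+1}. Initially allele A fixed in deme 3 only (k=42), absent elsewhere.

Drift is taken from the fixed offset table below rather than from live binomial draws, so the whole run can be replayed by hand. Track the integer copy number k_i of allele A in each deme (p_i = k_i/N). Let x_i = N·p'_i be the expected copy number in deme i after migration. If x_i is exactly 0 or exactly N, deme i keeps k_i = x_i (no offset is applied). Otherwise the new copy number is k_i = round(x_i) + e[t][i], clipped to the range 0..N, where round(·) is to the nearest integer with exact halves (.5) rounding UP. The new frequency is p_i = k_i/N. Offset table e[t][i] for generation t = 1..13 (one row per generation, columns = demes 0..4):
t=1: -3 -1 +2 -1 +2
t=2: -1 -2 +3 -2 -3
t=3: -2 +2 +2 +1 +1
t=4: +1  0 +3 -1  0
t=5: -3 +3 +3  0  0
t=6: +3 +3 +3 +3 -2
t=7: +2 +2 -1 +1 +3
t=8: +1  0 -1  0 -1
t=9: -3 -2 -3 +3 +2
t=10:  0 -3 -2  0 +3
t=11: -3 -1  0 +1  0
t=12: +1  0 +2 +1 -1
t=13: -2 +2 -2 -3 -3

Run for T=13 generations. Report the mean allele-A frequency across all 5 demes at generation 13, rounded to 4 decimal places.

0.2762

t=0: k=[0 0 0 42 0]
t=1: x=[0.0000 0.0000 2.5200 36.9600 2.5200] k=[0 0 5 36 5]
t=2: x=[0.0000 0.3000 6.5600 32.2800 6.8600] k=[0 0 10 30 4]
t=3: x=[0.0000 0.6000 10.6000 27.2400 5.5600] k=[0 3 13 28 7]
t=4: x=[0.1800 3.4200 13.3000 25.8400 8.2600] k=[1 3 16 25 8]
t=5: x=[1.1200 3.6600 15.7600 23.4400 9.0200] k=[0 7 19 23 9]
t=6: x=[0.4200 7.3000 18.5200 21.9200 9.8400] k=[3 10 22 25 8]
t=7: x=[3.4200 10.3000 21.4600 23.8000 9.0200] k=[5 12 20 25 12]
t=8: x=[5.4200 12.0600 19.8200 23.9200 12.7800] k=[6 12 19 24 12]
t=9: x=[6.3600 12.0600 18.8800 22.9800 12.7200] k=[3 10 16 26 15]
t=10: x=[3.4200 9.9400 16.2400 24.7400 15.6600] k=[3 7 14 25 19]
t=11: x=[3.2400 7.1800 14.2400 23.9800 19.3600] k=[0 6 14 25 19]
t=12: x=[0.3600 6.1200 14.1800 23.9800 19.3600] k=[1 6 16 25 18]
t=13: x=[1.3000 6.3000 15.9400 24.0400 18.4200] k=[0 8 14 21 15]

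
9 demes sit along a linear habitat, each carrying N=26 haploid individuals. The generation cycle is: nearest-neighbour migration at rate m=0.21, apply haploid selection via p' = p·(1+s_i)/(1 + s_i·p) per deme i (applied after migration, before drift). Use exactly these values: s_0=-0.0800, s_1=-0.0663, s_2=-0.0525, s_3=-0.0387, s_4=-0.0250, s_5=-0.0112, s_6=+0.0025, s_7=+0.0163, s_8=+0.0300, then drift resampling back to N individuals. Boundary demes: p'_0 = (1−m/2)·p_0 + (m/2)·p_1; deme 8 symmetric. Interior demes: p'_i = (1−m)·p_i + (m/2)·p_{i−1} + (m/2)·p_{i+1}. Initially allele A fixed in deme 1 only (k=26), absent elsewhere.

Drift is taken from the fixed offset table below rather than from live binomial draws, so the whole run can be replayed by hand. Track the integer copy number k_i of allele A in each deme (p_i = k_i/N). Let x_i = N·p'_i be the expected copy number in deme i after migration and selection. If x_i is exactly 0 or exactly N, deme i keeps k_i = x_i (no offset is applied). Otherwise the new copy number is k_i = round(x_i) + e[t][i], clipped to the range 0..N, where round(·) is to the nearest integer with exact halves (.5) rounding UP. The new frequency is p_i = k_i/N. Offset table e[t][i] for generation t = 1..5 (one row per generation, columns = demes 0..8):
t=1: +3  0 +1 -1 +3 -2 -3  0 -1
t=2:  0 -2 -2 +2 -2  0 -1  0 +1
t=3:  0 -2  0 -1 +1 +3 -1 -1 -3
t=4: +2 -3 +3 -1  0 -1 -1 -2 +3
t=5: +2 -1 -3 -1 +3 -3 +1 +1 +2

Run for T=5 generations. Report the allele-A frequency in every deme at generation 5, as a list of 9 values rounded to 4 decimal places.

t=0: k=[0 26 0 0 0 0 0 0 0]
t=1: x=[2.5329 20.2382 2.6010 0.0000 0.0000 0.0000 0.0000 0.0000 0.0000] k=[6 20 4 0 0 0 0 0 0]
t=2: x=[7.0341 16.4392 5.0374 0.4040 0.0000 0.0000 0.0000 0.0000 0.0000] k=[7 14 3 2 0 0 0 0 0]
t=3: x=[7.2897 11.6674 3.8690 1.8268 0.2048 0.0000 0.0000 0.0000 0.0000] k=[7 10 4 1 1 0 0 0 0]
t=4: x=[6.8848 8.6545 4.1244 1.2666 0.8734 0.1038 0.0000 0.0000 0.0000] k=[9 6 7 0 1 0 0 0 0]
t=5: x=[8.2096 6.0941 5.9101 0.8085 0.7708 0.1038 0.0000 0.0000 0.0000] k=[10 5 3 0 4 0 0 0 0]

[0.3846, 0.1923, 0.1154, 0.0000, 0.1538, 0.0000, 0.0000, 0.0000, 0.0000]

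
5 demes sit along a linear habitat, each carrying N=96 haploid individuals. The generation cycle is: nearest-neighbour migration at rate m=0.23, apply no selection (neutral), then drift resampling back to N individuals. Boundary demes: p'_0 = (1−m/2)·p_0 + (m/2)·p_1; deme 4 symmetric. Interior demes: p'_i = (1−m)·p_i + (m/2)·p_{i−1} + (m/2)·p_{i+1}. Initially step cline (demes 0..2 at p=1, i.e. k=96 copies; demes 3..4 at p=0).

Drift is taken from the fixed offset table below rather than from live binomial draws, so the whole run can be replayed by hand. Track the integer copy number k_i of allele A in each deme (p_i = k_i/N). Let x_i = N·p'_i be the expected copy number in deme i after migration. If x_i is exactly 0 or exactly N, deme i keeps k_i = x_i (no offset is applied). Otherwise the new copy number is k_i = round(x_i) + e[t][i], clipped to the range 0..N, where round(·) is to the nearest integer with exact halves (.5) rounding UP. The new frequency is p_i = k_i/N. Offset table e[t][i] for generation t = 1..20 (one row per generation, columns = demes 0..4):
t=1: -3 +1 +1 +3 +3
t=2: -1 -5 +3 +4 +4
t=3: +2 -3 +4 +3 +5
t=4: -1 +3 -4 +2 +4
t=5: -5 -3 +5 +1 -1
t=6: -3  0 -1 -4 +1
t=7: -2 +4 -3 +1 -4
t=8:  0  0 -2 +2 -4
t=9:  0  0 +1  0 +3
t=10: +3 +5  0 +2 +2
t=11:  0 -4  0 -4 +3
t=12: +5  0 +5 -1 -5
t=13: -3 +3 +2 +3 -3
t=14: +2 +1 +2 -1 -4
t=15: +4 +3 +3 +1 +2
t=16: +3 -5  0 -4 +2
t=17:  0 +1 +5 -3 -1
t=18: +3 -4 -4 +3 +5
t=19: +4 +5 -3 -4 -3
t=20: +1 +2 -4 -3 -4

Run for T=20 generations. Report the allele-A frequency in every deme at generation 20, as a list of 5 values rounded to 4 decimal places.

t=0: k=[96 96 96 0 0]
t=1: x=[96.0000 96.0000 84.9600 11.0400 0.0000] k=[96 96 86 14 0]
t=2: x=[96.0000 94.8500 78.8700 20.6700 1.6100] k=[96 90 82 25 6]
t=3: x=[95.3100 89.7700 76.3650 29.3700 8.1850] k=[96 87 80 32 13]
t=4: x=[94.9650 87.2300 75.2850 35.3350 15.1850] k=[94 90 71 37 19]
t=5: x=[93.5400 88.2750 69.2750 38.8400 21.0700] k=[89 85 74 40 20]
t=6: x=[88.5400 84.1950 71.3550 41.6100 22.3000] k=[86 84 70 38 23]
t=7: x=[85.7700 82.6200 67.9300 39.9550 24.7250] k=[84 87 65 41 21]
t=8: x=[84.3450 84.1250 64.7700 41.4600 23.3000] k=[84 84 63 43 19]
t=9: x=[84.0000 81.5850 63.1150 42.5400 21.7600] k=[84 82 64 43 25]
t=10: x=[83.7700 80.1600 63.6550 43.3450 27.0700] k=[87 85 64 45 29]
t=11: x=[86.7700 82.8150 64.2300 45.3450 30.8400] k=[87 79 64 41 34]
t=12: x=[86.0800 78.1950 63.0800 42.8400 34.8050] k=[91 78 68 42 30]
t=13: x=[89.5050 78.3450 66.1600 43.6100 31.3800] k=[87 81 68 47 28]
t=14: x=[86.3100 80.1950 67.0800 47.2300 30.1850] k=[88 81 69 46 26]
t=15: x=[87.1950 80.4250 67.7350 46.3450 28.3000] k=[91 83 71 47 30]
t=16: x=[90.0800 82.5400 69.6200 47.8050 31.9550] k=[93 78 70 44 34]
t=17: x=[91.2750 78.8050 67.9300 45.8400 35.1500] k=[91 80 73 43 34]
t=18: x=[89.7350 80.4600 70.3550 45.4150 35.0350] k=[93 76 66 48 40]
t=19: x=[91.0450 76.8050 65.0800 49.1500 40.9200] k=[95 82 62 45 38]
t=20: x=[93.5050 81.1950 62.3450 46.1500 38.8050] k=[95 83 58 43 35]

[0.9896, 0.8646, 0.6042, 0.4479, 0.3646]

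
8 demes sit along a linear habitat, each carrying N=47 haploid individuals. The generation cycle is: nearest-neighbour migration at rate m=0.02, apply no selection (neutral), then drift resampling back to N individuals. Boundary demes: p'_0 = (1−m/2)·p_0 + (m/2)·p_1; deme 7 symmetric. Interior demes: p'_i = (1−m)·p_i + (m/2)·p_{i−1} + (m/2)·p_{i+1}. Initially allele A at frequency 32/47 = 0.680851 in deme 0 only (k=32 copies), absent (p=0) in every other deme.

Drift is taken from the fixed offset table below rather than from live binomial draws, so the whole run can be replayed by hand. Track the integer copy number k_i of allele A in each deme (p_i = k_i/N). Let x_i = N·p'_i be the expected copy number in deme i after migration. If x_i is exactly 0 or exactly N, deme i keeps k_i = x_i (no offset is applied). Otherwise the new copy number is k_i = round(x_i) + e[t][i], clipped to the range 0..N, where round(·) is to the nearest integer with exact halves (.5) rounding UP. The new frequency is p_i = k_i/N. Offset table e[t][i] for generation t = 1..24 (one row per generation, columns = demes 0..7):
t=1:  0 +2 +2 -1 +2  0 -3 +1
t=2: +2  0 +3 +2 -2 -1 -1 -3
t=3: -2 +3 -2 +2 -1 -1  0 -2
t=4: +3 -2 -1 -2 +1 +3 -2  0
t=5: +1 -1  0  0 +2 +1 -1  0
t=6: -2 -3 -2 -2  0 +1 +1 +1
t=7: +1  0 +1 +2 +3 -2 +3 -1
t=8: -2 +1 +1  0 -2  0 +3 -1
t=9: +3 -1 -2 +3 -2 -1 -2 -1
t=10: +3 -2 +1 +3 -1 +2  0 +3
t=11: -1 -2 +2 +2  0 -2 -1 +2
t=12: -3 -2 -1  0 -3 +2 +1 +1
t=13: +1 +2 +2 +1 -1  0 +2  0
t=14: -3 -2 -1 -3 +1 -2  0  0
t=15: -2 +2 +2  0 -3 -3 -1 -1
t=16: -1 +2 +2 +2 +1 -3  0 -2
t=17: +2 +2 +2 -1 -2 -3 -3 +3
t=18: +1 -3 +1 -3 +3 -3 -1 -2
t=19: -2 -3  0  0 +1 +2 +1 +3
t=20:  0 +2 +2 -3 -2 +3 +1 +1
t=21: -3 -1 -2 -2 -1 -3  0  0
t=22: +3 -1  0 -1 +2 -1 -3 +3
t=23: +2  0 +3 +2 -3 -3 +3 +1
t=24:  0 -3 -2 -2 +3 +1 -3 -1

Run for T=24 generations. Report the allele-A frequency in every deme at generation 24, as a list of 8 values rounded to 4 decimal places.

t=0: k=[32 0 0 0 0 0 0 0]
t=1: x=[31.6800 0.3200 0.0000 0.0000 0.0000 0.0000 0.0000 0.0000] k=[32 2 0 0 0 0 0 0]
t=2: x=[31.7000 2.2800 0.0200 0.0000 0.0000 0.0000 0.0000 0.0000] k=[34 2 3 0 0 0 0 0]
t=3: x=[33.6800 2.3300 2.9600 0.0300 0.0000 0.0000 0.0000 0.0000] k=[32 5 1 2 0 0 0 0]
t=4: x=[31.7300 5.2300 1.0500 1.9700 0.0200 0.0000 0.0000 0.0000] k=[35 3 0 0 1 0 0 0]
t=5: x=[34.6800 3.2900 0.0300 0.0100 0.9800 0.0100 0.0000 0.0000] k=[36 2 0 0 3 1 0 0]
t=6: x=[35.6600 2.3200 0.0200 0.0300 2.9500 1.0100 0.0100 0.0000] k=[34 0 0 0 3 2 1 0]
t=7: x=[33.6600 0.3400 0.0000 0.0300 2.9600 2.0000 1.0000 0.0100] k=[35 0 0 2 6 0 4 0]
t=8: x=[34.6500 0.3500 0.0200 2.0200 5.9000 0.1000 3.9200 0.0400] k=[33 1 1 2 4 0 7 0]
t=9: x=[32.6800 1.3200 1.0100 2.0100 3.9400 0.1100 6.8600 0.0700] k=[36 0 0 5 2 0 5 0]
t=10: x=[35.6400 0.3600 0.0500 4.9200 2.0100 0.0700 4.9000 0.0500] k=[39 0 1 8 1 2 5 3]
t=11: x=[38.6100 0.4000 1.0600 7.8600 1.0800 2.0200 4.9500 3.0200] k=[38 0 3 10 1 0 4 5]
t=12: x=[37.6200 0.4100 3.0400 9.8400 1.0800 0.0500 3.9700 4.9900] k=[35 0 2 10 0 2 5 6]
t=13: x=[34.6500 0.3700 2.0600 9.8200 0.1200 2.0100 4.9800 5.9900] k=[36 2 4 11 0 2 7 6]
t=14: x=[35.6600 2.3600 4.0500 10.8200 0.1300 2.0300 6.9400 6.0100] k=[33 0 3 8 1 0 7 6]
t=15: x=[32.6700 0.3600 3.0200 7.8800 1.0600 0.0800 6.9200 6.0100] k=[31 2 5 8 0 0 6 5]
t=16: x=[30.7100 2.3200 5.0000 7.8900 0.0800 0.0600 5.9300 5.0100] k=[30 4 7 10 1 0 6 3]
t=17: x=[29.7400 4.2900 7.0000 9.8800 1.0800 0.0700 5.9100 3.0300] k=[32 6 9 9 0 0 3 6]
t=18: x=[31.7400 6.2900 8.9700 8.9100 0.0900 0.0300 3.0000 5.9700] k=[33 3 10 6 3 0 2 4]
t=19: x=[32.7000 3.3700 9.8900 6.0100 3.0000 0.0500 2.0000 3.9800] k=[31 0 10 6 4 2 3 7]
t=20: x=[30.6900 0.4100 9.8600 6.0200 4.0000 2.0300 3.0300 6.9600] k=[31 2 12 3 2 5 4 8]
t=21: x=[30.7100 2.3900 11.8100 3.0800 2.0400 4.9600 4.0500 7.9600] k=[28 1 10 1 1 2 4 8]
t=22: x=[27.7300 1.3600 9.8200 1.0900 1.0100 2.0100 4.0200 7.9600] k=[31 0 10 0 3 1 1 11]
t=23: x=[30.6900 0.4100 9.8000 0.1300 2.9500 1.0200 1.1000 10.9000] k=[33 0 13 2 0 0 4 12]
t=24: x=[32.6700 0.4600 12.7600 2.0900 0.0200 0.0400 4.0400 11.9200] k=[33 0 11 0 3 1 1 11]

[0.7021, 0.0000, 0.2340, 0.0000, 0.0638, 0.0213, 0.0213, 0.2340]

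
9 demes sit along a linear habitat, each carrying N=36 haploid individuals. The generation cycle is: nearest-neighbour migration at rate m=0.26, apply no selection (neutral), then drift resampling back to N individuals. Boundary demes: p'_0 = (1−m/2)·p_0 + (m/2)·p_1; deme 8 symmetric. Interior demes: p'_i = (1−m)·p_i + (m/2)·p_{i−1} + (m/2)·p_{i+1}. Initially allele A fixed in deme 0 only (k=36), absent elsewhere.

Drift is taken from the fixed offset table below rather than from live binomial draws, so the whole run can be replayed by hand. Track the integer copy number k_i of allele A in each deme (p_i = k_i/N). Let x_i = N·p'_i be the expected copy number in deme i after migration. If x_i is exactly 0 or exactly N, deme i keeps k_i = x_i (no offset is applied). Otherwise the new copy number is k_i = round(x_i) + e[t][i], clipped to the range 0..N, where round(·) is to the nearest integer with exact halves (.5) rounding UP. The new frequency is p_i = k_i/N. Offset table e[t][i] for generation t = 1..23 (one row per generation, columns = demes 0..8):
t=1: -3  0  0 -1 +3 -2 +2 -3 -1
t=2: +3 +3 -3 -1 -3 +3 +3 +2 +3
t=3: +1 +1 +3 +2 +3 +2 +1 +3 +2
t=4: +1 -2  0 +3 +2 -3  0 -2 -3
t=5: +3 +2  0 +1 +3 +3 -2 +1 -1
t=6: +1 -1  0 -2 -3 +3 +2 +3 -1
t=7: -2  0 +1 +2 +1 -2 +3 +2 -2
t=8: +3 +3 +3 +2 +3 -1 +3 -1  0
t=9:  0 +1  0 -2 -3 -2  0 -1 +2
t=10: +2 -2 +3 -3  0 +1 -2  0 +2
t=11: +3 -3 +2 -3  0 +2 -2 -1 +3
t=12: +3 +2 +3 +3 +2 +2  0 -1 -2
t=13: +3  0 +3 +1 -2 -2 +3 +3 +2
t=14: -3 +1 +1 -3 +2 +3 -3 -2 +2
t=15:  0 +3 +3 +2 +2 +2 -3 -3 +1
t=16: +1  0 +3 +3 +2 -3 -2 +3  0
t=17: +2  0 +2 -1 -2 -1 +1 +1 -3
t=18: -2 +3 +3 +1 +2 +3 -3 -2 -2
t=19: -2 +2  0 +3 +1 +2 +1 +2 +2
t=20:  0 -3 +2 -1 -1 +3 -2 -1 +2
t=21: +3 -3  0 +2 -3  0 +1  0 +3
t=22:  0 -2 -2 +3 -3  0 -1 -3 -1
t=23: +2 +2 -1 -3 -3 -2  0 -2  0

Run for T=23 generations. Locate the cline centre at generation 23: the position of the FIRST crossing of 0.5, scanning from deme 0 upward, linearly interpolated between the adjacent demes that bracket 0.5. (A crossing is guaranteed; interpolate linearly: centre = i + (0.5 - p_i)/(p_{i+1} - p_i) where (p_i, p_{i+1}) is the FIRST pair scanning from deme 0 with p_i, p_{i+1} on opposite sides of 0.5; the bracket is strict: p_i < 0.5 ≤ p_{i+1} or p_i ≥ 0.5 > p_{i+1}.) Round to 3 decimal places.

2.800

t=0: k=[36 0 0 0 0 0 0 0 0]
t=1: x=[31.3200 4.6800 0.0000 0.0000 0.0000 0.0000 0.0000 0.0000 0.0000] k=[28 5 0 0 0 0 0 0 0]
t=2: x=[25.0100 7.3400 0.6500 0.0000 0.0000 0.0000 0.0000 0.0000 0.0000] k=[28 10 0 0 0 0 0 0 0]
t=3: x=[25.6600 11.0400 1.3000 0.0000 0.0000 0.0000 0.0000 0.0000 0.0000] k=[27 12 4 0 0 0 0 0 0]
t=4: x=[25.0500 12.9100 4.5200 0.5200 0.0000 0.0000 0.0000 0.0000 0.0000] k=[26 11 5 4 0 0 0 0 0]
t=5: x=[24.0500 12.1700 5.6500 3.6100 0.5200 0.0000 0.0000 0.0000 0.0000] k=[27 14 6 5 4 0 0 0 0]
t=6: x=[25.3100 14.6500 6.9100 5.0000 3.6100 0.5200 0.0000 0.0000 0.0000] k=[26 14 7 3 1 4 0 0 0]
t=7: x=[24.4400 14.6500 7.3900 3.2600 1.6500 3.0900 0.5200 0.0000 0.0000] k=[22 15 8 5 3 1 4 0 0]
t=8: x=[21.0900 15.0000 8.5200 5.1300 3.0000 1.6500 3.0900 0.5200 0.0000] k=[24 18 12 7 6 1 6 0 0]
t=9: x=[23.2200 18.0000 12.1300 7.5200 5.4800 2.3000 4.5700 0.7800 0.0000] k=[23 19 12 6 2 0 5 0 0]
t=10: x=[22.4800 18.6100 12.1300 6.2600 2.2600 0.9100 3.7000 0.6500 0.0000] k=[24 17 15 3 2 2 2 1 0]
t=11: x=[23.0900 17.6500 13.7000 4.4300 2.1300 2.0000 1.8700 1.0000 0.1300] k=[26 15 16 1 2 4 0 0 3]
t=12: x=[24.5700 16.5600 13.9200 3.0800 2.1300 3.2200 0.5200 0.3900 2.6100] k=[28 19 17 6 4 5 1 0 1]
t=13: x=[26.8300 19.9100 15.8300 7.1700 4.3900 4.3500 1.3900 0.2600 0.8700] k=[30 20 19 8 2 2 4 3 3]
t=14: x=[28.7000 21.1700 17.7000 8.6500 2.7800 2.2600 3.6100 3.1300 3.0000] k=[26 22 19 6 5 5 1 1 5]
t=15: x=[25.4800 22.1300 17.7000 7.5600 5.1300 4.4800 1.5200 1.5200 4.4800] k=[25 25 21 10 7 6 0 0 5]
t=16: x=[25.0000 24.4800 20.0900 11.0400 7.2600 5.3500 0.7800 0.6500 4.3500] k=[26 24 23 14 9 2 0 4 4]
t=17: x=[25.7400 24.1300 21.9600 14.5200 8.7400 2.6500 0.7800 3.4800 4.0000] k=[28 24 24 14 7 2 2 4 1]
t=18: x=[27.4800 24.5200 22.7000 14.3900 7.2600 2.6500 2.2600 3.3500 1.3900] k=[25 28 26 15 9 6 0 1 0]
t=19: x=[25.3900 27.3500 24.8300 15.6500 9.3900 5.6100 0.9100 0.7400 0.1300] k=[23 29 25 19 10 8 2 3 2]
t=20: x=[23.7800 27.7000 24.7400 18.6100 10.9100 7.4800 2.9100 2.7400 2.1300] k=[24 25 27 18 10 10 1 2 4]
t=21: x=[24.1300 25.1300 25.5700 18.1300 11.0400 8.8300 2.3000 2.1300 3.7400] k=[27 22 26 20 8 9 3 2 7]
t=22: x=[26.3500 23.1700 24.7000 19.2200 9.6900 8.0900 3.6500 2.7800 6.3500] k=[26 21 23 22 7 8 3 0 5]
t=23: x=[25.3500 21.9100 22.6100 20.1800 9.0800 7.2200 3.2600 1.0400 4.3500] k=[27 24 22 17 6 5 3 0 4]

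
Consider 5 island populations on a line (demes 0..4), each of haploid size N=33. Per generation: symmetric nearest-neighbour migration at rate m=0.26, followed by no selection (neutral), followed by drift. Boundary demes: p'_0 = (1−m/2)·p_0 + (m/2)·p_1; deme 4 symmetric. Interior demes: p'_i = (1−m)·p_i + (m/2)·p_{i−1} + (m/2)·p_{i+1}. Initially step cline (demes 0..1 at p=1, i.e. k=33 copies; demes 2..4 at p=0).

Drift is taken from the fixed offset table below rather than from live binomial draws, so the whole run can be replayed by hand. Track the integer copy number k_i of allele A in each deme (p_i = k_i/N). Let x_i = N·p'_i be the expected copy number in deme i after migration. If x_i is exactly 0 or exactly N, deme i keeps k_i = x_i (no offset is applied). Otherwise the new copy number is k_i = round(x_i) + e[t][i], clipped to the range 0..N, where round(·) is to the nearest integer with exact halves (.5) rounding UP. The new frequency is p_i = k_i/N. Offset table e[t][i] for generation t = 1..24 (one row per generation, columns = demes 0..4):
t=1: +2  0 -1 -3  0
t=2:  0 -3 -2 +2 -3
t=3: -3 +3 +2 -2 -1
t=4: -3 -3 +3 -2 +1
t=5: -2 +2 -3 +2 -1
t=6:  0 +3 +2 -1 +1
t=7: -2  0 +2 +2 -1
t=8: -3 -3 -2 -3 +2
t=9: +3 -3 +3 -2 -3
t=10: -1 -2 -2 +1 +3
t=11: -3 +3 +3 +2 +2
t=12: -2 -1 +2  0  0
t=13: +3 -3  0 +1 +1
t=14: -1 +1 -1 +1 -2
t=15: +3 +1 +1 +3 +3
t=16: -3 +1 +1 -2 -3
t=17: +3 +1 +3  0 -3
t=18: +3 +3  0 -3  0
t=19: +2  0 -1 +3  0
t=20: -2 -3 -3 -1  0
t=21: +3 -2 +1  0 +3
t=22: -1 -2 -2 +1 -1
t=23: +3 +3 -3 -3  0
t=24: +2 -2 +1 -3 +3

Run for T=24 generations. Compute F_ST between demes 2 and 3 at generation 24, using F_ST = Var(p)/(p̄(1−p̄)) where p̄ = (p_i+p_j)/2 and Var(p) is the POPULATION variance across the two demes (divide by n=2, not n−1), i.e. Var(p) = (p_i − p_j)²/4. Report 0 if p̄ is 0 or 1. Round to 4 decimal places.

t=0: k=[33 33 0 0 0]
t=1: x=[33.0000 28.7100 4.2900 0.0000 0.0000] k=[33 29 3 0 0]
t=2: x=[32.4800 26.1400 5.9900 0.3900 0.0000] k=[32 23 4 2 0]
t=3: x=[30.8300 21.7000 6.2100 2.0000 0.2600] k=[28 25 8 0 0]
t=4: x=[27.6100 23.1800 9.1700 1.0400 0.0000] k=[25 20 12 0 0]
t=5: x=[24.3500 19.6100 11.4800 1.5600 0.0000] k=[22 22 8 4 0]
t=6: x=[22.0000 20.1800 9.3000 4.0000 0.5200] k=[22 23 11 3 2]
t=7: x=[22.1300 21.3100 11.5200 3.9100 2.1300] k=[20 21 14 6 1]
t=8: x=[20.1300 19.9600 13.8700 6.3900 1.6500] k=[17 17 12 3 4]
t=9: x=[17.0000 16.3500 11.4800 4.3000 3.8700] k=[20 13 14 2 1]
t=10: x=[19.0900 14.0400 12.3100 3.4300 1.1300] k=[18 12 10 4 4]
t=11: x=[17.2200 12.5200 9.4800 4.7800 4.0000] k=[14 16 12 7 6]
t=12: x=[14.2600 15.2200 11.8700 7.5200 6.1300] k=[12 14 14 8 6]
t=13: x=[12.2600 13.7400 13.2200 8.5200 6.2600] k=[15 11 13 10 7]
t=14: x=[14.4800 11.7800 12.3500 10.0000 7.3900] k=[13 13 11 11 5]
t=15: x=[13.0000 12.7400 11.2600 10.2200 5.7800] k=[16 14 12 13 9]
t=16: x=[15.7400 14.0000 12.3900 12.3500 9.5200] k=[13 15 13 10 7]
t=17: x=[13.2600 14.4800 12.8700 10.0000 7.3900] k=[16 15 16 10 4]
t=18: x=[15.8700 15.2600 15.0900 10.0000 4.7800] k=[19 18 15 7 5]
t=19: x=[18.8700 17.7400 14.3500 7.7800 5.2600] k=[21 18 13 11 5]
t=20: x=[20.6100 17.7400 13.3900 10.4800 5.7800] k=[19 15 10 9 6]
t=21: x=[18.4800 14.8700 10.5200 8.7400 6.3900] k=[21 13 12 9 9]
t=22: x=[19.9600 13.9100 11.7400 9.3900 9.0000] k=[19 12 10 10 8]
t=23: x=[18.0900 12.6500 10.2600 9.7400 8.2600] k=[21 16 7 7 8]
t=24: x=[20.3500 15.4800 8.1700 7.1300 7.8700] k=[22 13 9 4 11]

0.0363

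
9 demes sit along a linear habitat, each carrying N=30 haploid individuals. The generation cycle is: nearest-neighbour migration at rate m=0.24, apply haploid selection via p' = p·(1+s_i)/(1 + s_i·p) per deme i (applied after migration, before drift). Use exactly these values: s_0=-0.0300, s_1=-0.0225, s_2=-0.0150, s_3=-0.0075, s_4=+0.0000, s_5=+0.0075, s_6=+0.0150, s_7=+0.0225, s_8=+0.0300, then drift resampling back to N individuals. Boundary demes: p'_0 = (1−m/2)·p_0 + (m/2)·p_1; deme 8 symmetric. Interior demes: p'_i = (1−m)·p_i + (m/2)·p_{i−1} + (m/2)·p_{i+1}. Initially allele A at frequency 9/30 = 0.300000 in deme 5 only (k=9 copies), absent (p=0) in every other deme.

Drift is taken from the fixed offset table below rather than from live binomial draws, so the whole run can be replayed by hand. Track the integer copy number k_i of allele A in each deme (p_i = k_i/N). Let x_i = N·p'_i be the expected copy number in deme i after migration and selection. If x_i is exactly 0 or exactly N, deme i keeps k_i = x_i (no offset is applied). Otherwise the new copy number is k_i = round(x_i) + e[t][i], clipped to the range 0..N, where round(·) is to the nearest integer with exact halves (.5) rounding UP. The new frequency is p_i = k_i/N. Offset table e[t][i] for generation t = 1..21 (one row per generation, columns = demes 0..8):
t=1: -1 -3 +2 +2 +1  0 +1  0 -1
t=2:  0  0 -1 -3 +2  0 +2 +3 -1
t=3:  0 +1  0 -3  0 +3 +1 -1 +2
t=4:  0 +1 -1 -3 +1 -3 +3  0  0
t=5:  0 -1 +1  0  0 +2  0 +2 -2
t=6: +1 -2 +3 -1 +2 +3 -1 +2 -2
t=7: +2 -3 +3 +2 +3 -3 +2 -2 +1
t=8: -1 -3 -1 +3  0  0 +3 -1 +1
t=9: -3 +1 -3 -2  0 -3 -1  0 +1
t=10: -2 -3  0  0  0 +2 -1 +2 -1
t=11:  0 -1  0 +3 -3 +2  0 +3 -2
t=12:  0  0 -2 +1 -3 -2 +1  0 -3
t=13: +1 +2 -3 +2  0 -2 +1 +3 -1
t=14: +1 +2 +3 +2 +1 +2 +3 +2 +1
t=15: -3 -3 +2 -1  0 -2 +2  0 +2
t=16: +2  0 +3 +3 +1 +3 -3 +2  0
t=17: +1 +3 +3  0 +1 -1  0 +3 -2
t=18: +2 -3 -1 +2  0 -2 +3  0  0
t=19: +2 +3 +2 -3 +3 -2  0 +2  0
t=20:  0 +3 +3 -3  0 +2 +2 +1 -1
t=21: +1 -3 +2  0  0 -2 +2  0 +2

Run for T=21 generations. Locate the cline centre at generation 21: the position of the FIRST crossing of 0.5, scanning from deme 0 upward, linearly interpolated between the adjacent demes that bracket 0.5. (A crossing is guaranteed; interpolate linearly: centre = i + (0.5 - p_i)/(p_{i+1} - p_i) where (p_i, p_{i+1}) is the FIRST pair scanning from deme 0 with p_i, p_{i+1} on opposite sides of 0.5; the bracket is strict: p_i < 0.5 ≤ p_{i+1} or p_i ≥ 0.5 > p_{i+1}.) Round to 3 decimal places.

5.857

t=0: k=[0 0 0 0 0 9 0 0 0]
t=1: x=[0.0000 0.0000 0.0000 0.0000 1.0800 6.8795 1.0956 0.0000 0.0000] k=[0 0 0 0 2 7 2 0 0]
t=2: x=[0.0000 0.0000 0.0000 0.2382 2.3600 5.8350 2.3926 0.2454 0.0000] k=[0 0 0 0 4 6 4 3 0]
t=3: x=[0.0000 0.0000 0.0000 0.4765 3.7600 5.5537 4.1732 2.8163 0.3707] k=[0 0 0 0 4 9 5 2 2]
t=4: x=[0.0000 0.0000 0.0000 0.4765 4.1200 7.9636 5.1835 2.4088 2.0559] k=[0 0 0 0 5 5 8 2 2]
t=5: x=[0.0000 0.0000 0.0000 0.5956 4.4000 5.3930 6.9996 2.7755 2.0559] k=[0 0 0 1 4 7 7 5 0]
t=6: x=[0.0000 0.0000 0.1182 1.2311 4.0000 6.6787 6.8383 4.7279 0.6176] k=[0 0 3 0 6 10 6 7 0]
t=7: x=[0.0000 0.3520 2.2484 1.0722 5.7600 9.0873 6.6770 6.1480 0.8645] k=[0 0 5 3 9 6 9 4 2]
t=8: x=[0.0000 0.5868 4.1061 3.9342 7.9200 6.7590 8.1279 4.4436 2.3020] k=[0 0 3 7 8 7 11 3 3]
t=9: x=[0.0000 0.3520 3.0780 6.6012 7.7600 7.6425 9.6572 4.0371 3.0808] k=[0 1 0 5 8 5 9 4 4]
t=10: x=[0.1164 0.7433 0.7095 4.7299 7.2800 5.8752 8.0071 4.6873 4.1036] k=[0 0 1 5 7 8 7 7 3]
t=11: x=[0.0000 0.1173 1.3405 4.7299 6.8800 7.8031 7.2012 6.6343 3.5720] k=[0 0 1 8 4 10 7 10 2]
t=12: x=[0.0000 0.1173 1.6957 6.6410 5.2000 8.9669 7.8057 8.8179 3.0398] k=[0 0 0 8 2 7 9 9 0]
t=13: x=[0.0000 0.0000 0.9461 6.2825 3.3200 6.6787 8.8526 8.0504 1.1112] k=[0 0 0 8 3 5 10 11 0]
t=14: x=[0.0000 0.0000 0.9461 6.4020 3.8400 5.3930 9.6170 9.7055 1.3578] k=[0 0 4 8 5 7 13 12 2]
t=15: x=[0.0000 0.4694 3.9479 7.1190 5.6000 7.5220 12.2678 11.0750 3.2855] k=[0 0 6 6 6 6 14 11 5]
t=16: x=[0.0000 0.7042 5.2146 5.9639 6.0000 7.0000 12.7891 10.7933 5.8581] k=[0 1 8 9 7 10 10 13 6]
t=17: x=[0.1164 1.6835 7.1970 8.5938 7.6000 9.6889 10.4612 11.9597 6.9973] k=[1 5 10 9 9 9 10 15 5]
t=18: x=[1.4377 5.0241 9.1834 9.0723 9.0000 9.1675 10.5818 13.3647 6.3467] k=[3 2 8 11 9 7 14 13 6]
t=19: x=[2.8017 2.7820 7.5543 10.3489 9.0000 8.1242 13.1499 12.4417 6.9973] k=[5 6 10 7 12 6 13 14 7]
t=20: x=[4.9920 6.2467 9.0641 7.9161 10.6800 7.6023 12.3881 13.2043 8.0124] k=[5 9 12 5 11 10 14 14 7]
t=21: x=[5.3449 8.7384 10.6958 6.5215 10.1600 10.6513 13.6307 13.3246 8.0124] k=[6 6 13 7 10 9 16 13 10]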